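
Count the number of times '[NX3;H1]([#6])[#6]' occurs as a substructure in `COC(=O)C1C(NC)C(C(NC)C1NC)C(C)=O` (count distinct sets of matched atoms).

3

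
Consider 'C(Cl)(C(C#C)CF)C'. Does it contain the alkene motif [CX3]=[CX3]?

No

The pattern [CX3]=[CX3] describes a non-aromatic C=C double bond between two sp2 carbons — an alkene.
The closest candidate here is an ethynyl group (-C#CH), but the C-C bond is a triple bond, not a double bond. No other fragment satisfies the full query, so there is no match.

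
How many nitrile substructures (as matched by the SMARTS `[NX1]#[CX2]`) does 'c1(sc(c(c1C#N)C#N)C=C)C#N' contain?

[NX1]#[CX2] is the SMARTS for a nitrile: a nitrogen triple-bonded to a two-connected carbon.
The molecule carries 3 separate instances of a nitrile (-C#N) meeting every constraint; each maps to a distinct set of atoms, giving 3 matches.

3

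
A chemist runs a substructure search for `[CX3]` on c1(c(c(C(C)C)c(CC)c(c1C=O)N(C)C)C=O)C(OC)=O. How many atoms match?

The query [CX3] means: C with X3: aliphatic carbon with exactly 3 total connections.
Check the 22 heavy atoms by environment: 6× c (aromatic, X3) → no; 3× C (X3) → match; 3× O (X1) → no; 1× O (X2) → no; 8× C (X4) → no; 1× N (X3) → no.
That gives 3 matching atoms.

3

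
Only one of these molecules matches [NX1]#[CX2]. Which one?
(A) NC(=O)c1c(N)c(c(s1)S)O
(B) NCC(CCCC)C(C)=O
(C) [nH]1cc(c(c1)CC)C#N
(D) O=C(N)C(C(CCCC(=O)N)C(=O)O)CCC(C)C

C

[NX1]#[CX2] describes a nitrogen triple-bonded to a two-connected carbon (a nitrile).
(A) has a primary amide (-C(=O)NH2) but the nitrogen is NX3, not NX1.
(B) has a primary amino group (-NH2) but the nitrogen is NX3 (three connections), not NX1 triple-bonded.
(C) contains a nitrile (-C#N), which satisfies every atom and bond constraint.
(D) has a primary amide (-C(=O)NH2) but the nitrogen is NX3, not NX1.
So the answer is (C).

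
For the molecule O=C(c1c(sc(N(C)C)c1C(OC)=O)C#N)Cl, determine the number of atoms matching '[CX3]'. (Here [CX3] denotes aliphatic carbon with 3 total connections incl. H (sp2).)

The query [CX3] means: C with X3: aliphatic carbon with exactly 3 total connections.
Check the 17 heavy atoms by environment: 1× s (aromatic, X2) → no; 4× c (aromatic, X3) → no; 1× N (X3) → no; 3× C (X4) → no; 1× C (X2) → no; 1× N (X1) → no; 2× C (X3) → match; 2× O (X1) → no; 1× O (X2) → no; 1× Cl (X1) → no.
That gives 2 matching atoms.

2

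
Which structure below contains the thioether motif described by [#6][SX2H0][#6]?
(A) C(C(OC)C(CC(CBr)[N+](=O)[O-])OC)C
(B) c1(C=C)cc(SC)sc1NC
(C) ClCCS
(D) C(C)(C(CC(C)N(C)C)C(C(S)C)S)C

B

[#6][SX2H0][#6] describes an aliphatic sulfur bridging two carbons with no H on the sulfur (a thioether).
(A) has a methoxy ether (-OCH3) but the bridging atom is O, not S.
(B) contains a methylthio ether (-SCH3), which satisfies every atom and bond constraint.
(C) has a thiol (-SH) but the sulfur has H1, not H0 bridging two carbons.
(D) has a thiol (-SH) but the sulfur has H1, not H0 bridging two carbons.
So the answer is (B).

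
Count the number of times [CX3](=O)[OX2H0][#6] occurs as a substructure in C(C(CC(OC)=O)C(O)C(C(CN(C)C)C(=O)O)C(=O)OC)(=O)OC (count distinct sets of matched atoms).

3

[CX3](=O)[OX2H0][#6] is the SMARTS for an ester: a carbonyl carbon bonded to an oxygen that is itself bonded to carbon (no H on that O).
The molecule carries 3 separate instances of a methyl-ester group (-C(=O)OCH3) meeting every constraint; each maps to a distinct set of atoms, giving 3 matches.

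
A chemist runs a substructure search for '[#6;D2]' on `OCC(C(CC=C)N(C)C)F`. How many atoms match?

3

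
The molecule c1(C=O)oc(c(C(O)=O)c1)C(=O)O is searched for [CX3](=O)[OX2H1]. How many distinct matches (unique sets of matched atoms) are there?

2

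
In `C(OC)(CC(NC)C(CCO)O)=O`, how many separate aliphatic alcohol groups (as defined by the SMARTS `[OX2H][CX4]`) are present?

2

[OX2H][CX4] is the SMARTS for an aliphatic alcohol: a hydroxyl oxygen bound to an sp3 (X4) carbon.
The molecule carries 2 separate instances of a hydroxyl group (-OH) meeting every constraint; each maps to a distinct set of atoms, giving 2 matches.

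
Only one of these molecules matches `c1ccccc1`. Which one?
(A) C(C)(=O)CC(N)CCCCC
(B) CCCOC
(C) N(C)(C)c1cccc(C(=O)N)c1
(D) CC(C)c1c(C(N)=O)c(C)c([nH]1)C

C

c1ccccc1 describes six aromatic carbons in a ring (a benzene ring).
(A) has a methyl group (-CH3) but no six-membered all-carbon aromatic ring is present.
(B) has a methyl group (-CH3) but no six-membered all-carbon aromatic ring is present.
(C) contains the required atom environment, so the pattern matches.
(D) has a methyl group (-CH3) but no six-membered all-carbon aromatic ring is present.
So the answer is (C).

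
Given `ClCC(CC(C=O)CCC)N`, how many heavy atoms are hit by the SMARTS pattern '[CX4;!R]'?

The query [CX4;!R] means: aliphatic carbon with four total connections, not in a ring.
Check the 11 heavy atoms by environment: 7× C (X4, acyclic) → match; 1× C (X3, acyclic) → no; 1× O (X1, acyclic) → no; 1× N (X3, acyclic) → no; 1× Cl (X1, acyclic) → no.
That gives 7 matching atoms.

7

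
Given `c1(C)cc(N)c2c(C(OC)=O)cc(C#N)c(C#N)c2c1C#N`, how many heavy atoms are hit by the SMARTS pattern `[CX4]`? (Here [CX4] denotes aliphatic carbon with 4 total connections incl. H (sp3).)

Check the 22 heavy atoms by environment: 10× c (aromatic, X3) → no; 1× N (X3) → no; 3× C (X2) → no; 3× N (X1) → no; 2× C (X4) → match; 1× C (X3) → no; 1× O (X1) → no; 1× O (X2) → no.
That gives 2 matching atoms.

2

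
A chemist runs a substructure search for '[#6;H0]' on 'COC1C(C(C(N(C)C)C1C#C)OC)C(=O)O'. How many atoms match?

2

Check the 17 heavy atoms by environment: 6× C (H1) → no; 2× C (H0) → match; 3× O (H0) → no; 4× C (H3) → no; 1× O (H1) → no; 1× N (H0) → no.
That gives 2 matching atoms.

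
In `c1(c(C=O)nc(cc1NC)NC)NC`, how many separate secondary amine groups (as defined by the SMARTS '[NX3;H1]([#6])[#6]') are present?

3

[NX3;H1]([#6])[#6] is the SMARTS for a secondary amine: a trivalent nitrogen with one H, bonded to two carbons.
The molecule carries 3 separate instances of an N-methylamino group (-NHCH3) meeting every constraint; each maps to a distinct set of atoms, giving 3 matches.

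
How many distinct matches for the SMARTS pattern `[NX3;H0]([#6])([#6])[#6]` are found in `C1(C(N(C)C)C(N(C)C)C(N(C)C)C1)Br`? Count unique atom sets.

3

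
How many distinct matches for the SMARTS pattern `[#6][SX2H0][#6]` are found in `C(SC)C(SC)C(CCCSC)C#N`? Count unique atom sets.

[#6][SX2H0][#6] is the SMARTS for a thioether: an aliphatic sulfur bridging two carbons with no H on the sulfur.
The molecule carries 3 separate instances of a methylthio ether (-SCH3) meeting every constraint; each maps to a distinct set of atoms, giving 3 matches.

3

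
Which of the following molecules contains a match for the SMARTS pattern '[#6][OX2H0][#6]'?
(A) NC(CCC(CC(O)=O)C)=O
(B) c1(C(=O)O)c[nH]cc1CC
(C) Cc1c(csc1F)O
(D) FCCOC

D

[#6][OX2H0][#6] describes an aliphatic oxygen bridging two carbons with no H on the oxygen (an ether).
(A) has a carboxylic acid group (-C(=O)OH) but the -OH oxygen has H1; the =O is OX1, not OX2.
(B) has a carboxylic acid group (-C(=O)OH) but the -OH oxygen has H1; the =O is OX1, not OX2.
(C) has a hydroxyl group (-OH) but the oxygen has H1, not H0 bridging two carbons.
(D) contains a methoxy ether (-OCH3), which satisfies every atom and bond constraint.
So the answer is (D).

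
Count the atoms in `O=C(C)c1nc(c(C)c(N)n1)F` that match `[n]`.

The query [n] means: lowercase n matches aromatic nitrogen only.
Check the 12 heavy atoms by environment: 2× n (aromatic) → match; 4× c (aromatic) → no; 3× C → no; 1× N → no; 1× O → no; 1× F → no.
That gives 2 matching atoms.

2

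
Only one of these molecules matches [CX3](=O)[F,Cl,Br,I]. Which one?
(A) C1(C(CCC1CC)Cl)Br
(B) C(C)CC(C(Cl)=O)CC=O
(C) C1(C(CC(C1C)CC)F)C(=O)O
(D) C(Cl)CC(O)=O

B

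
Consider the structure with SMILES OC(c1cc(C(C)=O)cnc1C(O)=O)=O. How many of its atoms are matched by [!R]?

9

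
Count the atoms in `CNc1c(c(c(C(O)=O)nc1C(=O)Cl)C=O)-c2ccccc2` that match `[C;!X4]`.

Check the 22 heavy atoms by environment: 1× n (aromatic, X2) → no; 11× c (aromatic, X3) → no; 1× N (X3) → no; 1× C (X4) → no; 3× C (X3) → match; 3× O (X1) → no; 1× O (X2) → no; 1× Cl (X1) → no.
That gives 3 matching atoms.

3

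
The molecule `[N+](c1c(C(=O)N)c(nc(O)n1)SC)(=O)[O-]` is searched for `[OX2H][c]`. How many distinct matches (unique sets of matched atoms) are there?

[OX2H][c] is the SMARTS for a phenol: a hydroxyl oxygen attached to an aromatic carbon.
Exactly one fragment in the molecule meets all constraints, giving 1 match.

1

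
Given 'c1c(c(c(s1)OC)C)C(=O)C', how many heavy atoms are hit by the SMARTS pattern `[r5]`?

5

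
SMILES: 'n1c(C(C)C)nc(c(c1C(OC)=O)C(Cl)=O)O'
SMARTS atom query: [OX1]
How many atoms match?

2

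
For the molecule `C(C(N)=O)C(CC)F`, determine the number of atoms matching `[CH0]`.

1

Check the 8 heavy atoms by environment: 2× C (H2) → no; 1× C (H1) → no; 1× F (H0) → no; 1× C (H0) → match; 1× O (H0) → no; 1× N (H2) → no; 1× C (H3) → no.
That gives 1 matching atom.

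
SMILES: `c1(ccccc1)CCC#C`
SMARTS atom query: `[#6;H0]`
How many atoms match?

2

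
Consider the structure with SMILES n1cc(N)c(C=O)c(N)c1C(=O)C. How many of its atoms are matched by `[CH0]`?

The query [CH0] means: aliphatic carbon with no attached hydrogen.
Check the 13 heavy atoms by environment: 1× n (aromatic, H0) → no; 1× c (aromatic, H1) → no; 4× c (aromatic, H0) → no; 2× N (H2) → no; 1× C (H1) → no; 2× O (H0) → no; 1× C (H0) → match; 1× C (H3) → no.
That gives 1 matching atom.

1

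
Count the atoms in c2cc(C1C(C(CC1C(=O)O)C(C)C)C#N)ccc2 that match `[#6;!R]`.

5

Check the 19 heavy atoms by environment: 5× C (in 5-ring) → no; 5× C (acyclic) → match; 1× N (acyclic) → no; 6× c (aromatic, in 6-ring) → no; 2× O (acyclic) → no.
That gives 5 matching atoms.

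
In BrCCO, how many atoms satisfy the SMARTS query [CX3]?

0

The query [CX3] means: C with X3: aliphatic carbon with exactly 3 total connections.
Check the 4 heavy atoms by environment: 2× C (X4) → no; 1× O (X2) → no; 1× Br (X1) → no.
No environment satisfies the query, so 0 matching atoms.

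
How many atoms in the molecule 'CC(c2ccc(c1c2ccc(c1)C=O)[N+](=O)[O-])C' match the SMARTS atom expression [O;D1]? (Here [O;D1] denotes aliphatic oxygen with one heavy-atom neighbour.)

3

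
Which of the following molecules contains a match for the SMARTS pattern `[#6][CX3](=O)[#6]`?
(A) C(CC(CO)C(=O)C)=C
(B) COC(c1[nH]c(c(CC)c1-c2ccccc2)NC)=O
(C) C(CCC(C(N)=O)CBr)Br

A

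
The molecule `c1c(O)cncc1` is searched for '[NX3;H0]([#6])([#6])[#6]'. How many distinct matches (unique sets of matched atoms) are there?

0

[NX3;H0]([#6])([#6])[#6] is the SMARTS for a tertiary amine: a trivalent nitrogen with no H, bonded to three carbons.
No fragment in the molecule satisfies every constraint, giving 0 matches.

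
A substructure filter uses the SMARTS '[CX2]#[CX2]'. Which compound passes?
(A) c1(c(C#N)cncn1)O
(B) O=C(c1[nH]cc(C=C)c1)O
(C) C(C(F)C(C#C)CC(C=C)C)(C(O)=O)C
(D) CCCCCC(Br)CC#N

C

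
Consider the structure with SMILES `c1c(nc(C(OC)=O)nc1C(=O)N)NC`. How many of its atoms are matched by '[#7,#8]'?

7

The query [#7,#8] means: nitrogen or oxygen (comma = OR).
Check the 15 heavy atoms by environment: 2× n (aromatic) → match; 4× c (aromatic) → no; 2× N → match; 4× C → no; 3× O → match.
Summing the matching environments: 2 + 2 + 3 = 7 matching atoms.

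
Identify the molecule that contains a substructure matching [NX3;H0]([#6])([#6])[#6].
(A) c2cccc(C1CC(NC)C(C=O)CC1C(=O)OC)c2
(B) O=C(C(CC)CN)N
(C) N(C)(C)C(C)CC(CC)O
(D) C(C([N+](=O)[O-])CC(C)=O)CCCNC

[NX3;H0]([#6])([#6])[#6] describes a trivalent nitrogen with no H, bonded to three carbons (a tertiary amine).
(A) has an N-methylamino group (-NHCH3) but the nitrogen still has one H (H1), not H0.
(B) has a primary amino group (-NH2) but the nitrogen has H2, not H0 with three carbons.
(C) contains a dimethylamino group (-N(CH3)2), which satisfies every atom and bond constraint.
(D) has an N-methylamino group (-NHCH3) but the nitrogen still has one H (H1), not H0.
So the answer is (C).

C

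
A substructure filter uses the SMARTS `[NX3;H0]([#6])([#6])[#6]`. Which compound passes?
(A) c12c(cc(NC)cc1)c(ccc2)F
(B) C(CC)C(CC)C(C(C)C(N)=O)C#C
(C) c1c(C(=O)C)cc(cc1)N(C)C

C

[NX3;H0]([#6])([#6])[#6] describes a trivalent nitrogen with no H, bonded to three carbons (a tertiary amine).
(A) has an N-methylamino group (-NHCH3) but the nitrogen still has one H (H1), not H0.
(B) has a primary amide (-C(=O)NH2) but the amide nitrogen has H2 and only one carbon neighbour.
(C) contains a dimethylamino group (-N(CH3)2), which satisfies every atom and bond constraint.
So the answer is (C).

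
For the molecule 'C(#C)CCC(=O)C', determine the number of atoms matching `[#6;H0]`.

The query [#6;H0] means: any carbon with no attached hydrogen.
Check the 7 heavy atoms by environment: 2× C (H2) → no; 2× C (H0) → match; 1× C (H1) → no; 1× O (H0) → no; 1× C (H3) → no.
That gives 2 matching atoms.

2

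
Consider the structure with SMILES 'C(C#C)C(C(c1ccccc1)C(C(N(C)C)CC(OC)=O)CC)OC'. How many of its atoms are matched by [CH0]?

2

The query [CH0] means: aliphatic carbon with no attached hydrogen.
Check the 25 heavy atoms by environment: 3× C (H2) → no; 5× C (H1) → no; 5× C (H3) → no; 2× C (H0) → match; 3× O (H0) → no; 1× N (H0) → no; 1× c (aromatic, H0) → no; 5× c (aromatic, H1) → no.
That gives 2 matching atoms.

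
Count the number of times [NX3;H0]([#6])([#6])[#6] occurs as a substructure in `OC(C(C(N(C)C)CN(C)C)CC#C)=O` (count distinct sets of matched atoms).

[NX3;H0]([#6])([#6])[#6] is the SMARTS for a tertiary amine: a trivalent nitrogen with no H, bonded to three carbons.
The molecule carries 2 separate instances of a dimethylamino group (-N(CH3)2) meeting every constraint; each maps to a distinct set of atoms, giving 2 matches.

2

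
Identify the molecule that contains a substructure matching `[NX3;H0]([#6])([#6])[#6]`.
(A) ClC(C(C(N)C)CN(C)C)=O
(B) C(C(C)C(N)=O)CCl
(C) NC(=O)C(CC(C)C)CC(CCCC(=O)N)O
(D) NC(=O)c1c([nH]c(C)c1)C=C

[NX3;H0]([#6])([#6])[#6] describes a trivalent nitrogen with no H, bonded to three carbons (a tertiary amine).
(A) contains a dimethylamino group (-N(CH3)2), which satisfies every atom and bond constraint.
(B) has a primary amide (-C(=O)NH2) but the amide nitrogen has H2 and only one carbon neighbour.
(C) has a primary amide (-C(=O)NH2) but the amide nitrogen has H2 and only one carbon neighbour.
(D) has a primary amide (-C(=O)NH2) but the amide nitrogen has H2 and only one carbon neighbour.
So the answer is (A).

A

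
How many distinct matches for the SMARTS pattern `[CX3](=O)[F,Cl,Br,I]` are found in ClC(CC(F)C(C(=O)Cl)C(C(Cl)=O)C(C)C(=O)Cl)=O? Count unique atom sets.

[CX3](=O)[F,Cl,Br,I] is the SMARTS for an acyl halide: a carbonyl carbon bonded to a halogen.
The molecule carries 4 separate instances of an acyl chloride (-C(=O)Cl) meeting every constraint; each maps to a distinct set of atoms, giving 4 matches.

4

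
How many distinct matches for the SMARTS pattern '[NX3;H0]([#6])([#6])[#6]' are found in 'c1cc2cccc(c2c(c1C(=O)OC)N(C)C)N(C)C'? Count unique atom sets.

[NX3;H0]([#6])([#6])[#6] is the SMARTS for a tertiary amine: a trivalent nitrogen with no H, bonded to three carbons.
The molecule carries 2 separate instances of a dimethylamino group (-N(CH3)2) meeting every constraint; each maps to a distinct set of atoms, giving 2 matches.

2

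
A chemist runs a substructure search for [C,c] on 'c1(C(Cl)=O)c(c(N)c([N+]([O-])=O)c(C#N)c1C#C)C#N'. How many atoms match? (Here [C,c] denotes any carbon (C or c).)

11

The query [C,c] means: comma = OR; matches aliphatic or aromatic carbon — same as #6.
Check the 19 heavy atoms by environment: 6× c (aromatic) → match; 5× C → match; 3× N → no; 2× O → no; 1× Cl → no; 1× N (charge +1) → no; 1× O (charge -1) → no.
Summing the matching environments: 6 + 5 = 11 matching atoms.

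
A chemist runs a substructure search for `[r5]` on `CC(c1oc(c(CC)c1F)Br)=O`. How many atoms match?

Check the 12 heavy atoms by environment: 1× o (aromatic, in 5-ring) → match; 4× c (aromatic, in 5-ring) → match; 4× C (acyclic) → no; 1× Br (acyclic) → no; 1× O (acyclic) → no; 1× F (acyclic) → no.
Summing the matching environments: 1 + 4 = 5 matching atoms.

5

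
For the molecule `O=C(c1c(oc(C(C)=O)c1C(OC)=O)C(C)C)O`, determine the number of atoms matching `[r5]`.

The query [r5] means: r5 matches atoms in a five-membered ring.
Check the 18 heavy atoms by environment: 1× o (aromatic, in 5-ring) → match; 4× c (aromatic, in 5-ring) → match; 8× C (acyclic) → no; 5× O (acyclic) → no.
Summing the matching environments: 1 + 4 = 5 matching atoms.

5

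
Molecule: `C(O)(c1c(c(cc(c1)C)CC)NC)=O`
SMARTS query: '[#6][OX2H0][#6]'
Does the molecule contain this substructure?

No

The pattern [#6][OX2H0][#6] describes an aliphatic oxygen bridging two carbons with no H on the oxygen — an ether.
The closest candidate here is a carboxylic acid group (-C(=O)OH), but the -OH oxygen has H1; the =O is OX1, not OX2. No other fragment satisfies the full query, so there is no match.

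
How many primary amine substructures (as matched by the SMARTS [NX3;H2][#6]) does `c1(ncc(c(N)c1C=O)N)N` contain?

[NX3;H2][#6] is the SMARTS for a primary amine: a trivalent nitrogen with two H attached to carbon.
The molecule carries 3 separate instances of a primary amino group (-NH2) meeting every constraint; each maps to a distinct set of atoms, giving 3 matches.

3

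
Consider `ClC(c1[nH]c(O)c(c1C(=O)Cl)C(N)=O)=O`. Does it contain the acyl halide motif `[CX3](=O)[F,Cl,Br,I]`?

Yes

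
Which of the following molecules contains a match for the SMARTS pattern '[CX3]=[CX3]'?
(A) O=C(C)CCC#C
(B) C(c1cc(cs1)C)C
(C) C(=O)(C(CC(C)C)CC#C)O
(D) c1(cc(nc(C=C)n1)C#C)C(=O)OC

[CX3]=[CX3] describes a non-aromatic C=C double bond between two sp2 carbons (an alkene).
(A) has an ethynyl group (-C#CH) but the C-C bond is a triple bond, not a double bond.
(B) has an ethyl group (-CH2CH3) but its C-C bond is a single bond between CX4 carbons, not CX3=CX3.
(C) has an ethynyl group (-C#CH) but the C-C bond is a triple bond, not a double bond.
(D) contains a vinyl group (-CH=CH2), which satisfies every atom and bond constraint.
So the answer is (D).

D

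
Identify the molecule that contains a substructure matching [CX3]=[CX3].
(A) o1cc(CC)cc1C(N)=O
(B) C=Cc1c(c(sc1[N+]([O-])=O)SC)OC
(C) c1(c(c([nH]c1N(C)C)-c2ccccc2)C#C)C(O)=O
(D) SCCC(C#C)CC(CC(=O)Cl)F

B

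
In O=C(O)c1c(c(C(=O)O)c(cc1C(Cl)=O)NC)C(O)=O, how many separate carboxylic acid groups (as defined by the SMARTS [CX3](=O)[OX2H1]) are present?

[CX3](=O)[OX2H1] is the SMARTS for a carboxylic acid: an sp2 carbon double-bonded to O and single-bonded to an -OH oxygen.
The molecule carries 3 separate instances of a carboxylic acid group (-C(=O)OH) meeting every constraint; each maps to a distinct set of atoms, giving 3 matches.

3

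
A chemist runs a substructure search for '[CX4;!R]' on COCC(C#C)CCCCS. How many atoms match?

The query [CX4;!R] means: aliphatic carbon with four total connections, not in a ring.
Check the 11 heavy atoms by environment: 7× C (X4, acyclic) → match; 1× O (X2, acyclic) → no; 1× S (X2, acyclic) → no; 2× C (X2, acyclic) → no.
That gives 7 matching atoms.

7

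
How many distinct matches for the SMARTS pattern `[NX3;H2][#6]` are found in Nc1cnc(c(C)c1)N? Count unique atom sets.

[NX3;H2][#6] is the SMARTS for a primary amine: a trivalent nitrogen with two H attached to carbon.
The molecule carries 2 separate instances of a primary amino group (-NH2) meeting every constraint; each maps to a distinct set of atoms, giving 2 matches.

2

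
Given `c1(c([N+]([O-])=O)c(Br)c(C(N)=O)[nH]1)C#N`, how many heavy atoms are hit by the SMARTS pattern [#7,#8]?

7

The query [#7,#8] means: nitrogen or oxygen (comma = OR).
Check the 14 heavy atoms by environment: 1× n (aromatic) → match; 4× c (aromatic) → no; 1× N (charge +1) → match; 1× O (charge -1) → match; 2× O → match; 2× C → no; 2× N → match; 1× Br → no.
Summing the matching environments: 1 + 1 + 1 + 2 + 2 = 7 matching atoms.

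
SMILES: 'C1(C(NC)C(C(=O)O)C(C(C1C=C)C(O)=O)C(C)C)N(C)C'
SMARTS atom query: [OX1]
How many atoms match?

2

The query [OX1] means: aliphatic oxygen with one total connection — typically a carbonyl =O or an oxide.
Check the 22 heavy atoms by environment: 12× C (X4) → no; 2× N (X3) → no; 4× C (X3) → no; 2× O (X1) → match; 2× O (X2) → no.
That gives 2 matching atoms.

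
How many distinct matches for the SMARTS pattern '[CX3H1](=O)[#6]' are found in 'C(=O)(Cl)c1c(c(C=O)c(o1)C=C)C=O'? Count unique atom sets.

2

[CX3H1](=O)[#6] is the SMARTS for an aldehyde: an sp2 carbon with one H, double-bonded to O and single-bonded to carbon.
The molecule carries 2 separate instances of an aldehyde (-CHO) meeting every constraint; each maps to a distinct set of atoms, giving 2 matches.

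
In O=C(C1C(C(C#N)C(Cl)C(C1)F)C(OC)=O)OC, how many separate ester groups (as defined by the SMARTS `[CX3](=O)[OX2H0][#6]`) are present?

2

[CX3](=O)[OX2H0][#6] is the SMARTS for an ester: a carbonyl carbon bonded to an oxygen that is itself bonded to carbon (no H on that O).
The molecule carries 2 separate instances of a methyl-ester group (-C(=O)OCH3) meeting every constraint; each maps to a distinct set of atoms, giving 2 matches.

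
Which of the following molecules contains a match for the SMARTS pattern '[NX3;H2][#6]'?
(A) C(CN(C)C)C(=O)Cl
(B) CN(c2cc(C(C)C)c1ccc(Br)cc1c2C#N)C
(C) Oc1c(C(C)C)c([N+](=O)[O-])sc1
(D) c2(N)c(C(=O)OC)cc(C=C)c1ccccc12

[NX3;H2][#6] describes a trivalent nitrogen with two H attached to carbon (a primary amine).
(A) has a dimethylamino group (-N(CH3)2) but the nitrogen has H0, not H2.
(B) has a nitrile (-C#N) but the nitrogen is NX1 (triple-bonded), not NX3 with two H.
(C) has a nitro group (-[N+](=O)[O-]) but the nitrogen is [N+] with no H, not NX3H2.
(D) contains a primary amino group (-NH2), which satisfies every atom and bond constraint.
So the answer is (D).

D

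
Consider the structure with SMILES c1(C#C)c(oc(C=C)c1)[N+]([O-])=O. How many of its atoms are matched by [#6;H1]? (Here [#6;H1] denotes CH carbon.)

The query [#6;H1] means: any carbon bearing exactly one hydrogen.
Check the 12 heavy atoms by environment: 1× o (aromatic, H0) → no; 3× c (aromatic, H0) → no; 1× c (aromatic, H1) → match; 1× N (charge +1, H0) → no; 1× O (charge -1, H0) → no; 1× O (H0) → no; 1× C (H0) → no; 2× C (H1) → match; 1× C (H2) → no.
Summing the matching environments: 1 + 2 = 3 matching atoms.

3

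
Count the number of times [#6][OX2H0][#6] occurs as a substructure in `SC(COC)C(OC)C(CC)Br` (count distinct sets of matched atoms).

[#6][OX2H0][#6] is the SMARTS for an ether: an aliphatic oxygen bridging two carbons with no H on the oxygen.
The molecule carries 2 separate instances of a methoxy ether (-OCH3) meeting every constraint; each maps to a distinct set of atoms, giving 2 matches.

2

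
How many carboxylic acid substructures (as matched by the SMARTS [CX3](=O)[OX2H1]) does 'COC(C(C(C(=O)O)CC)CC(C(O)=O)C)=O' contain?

2

[CX3](=O)[OX2H1] is the SMARTS for a carboxylic acid: an sp2 carbon double-bonded to O and single-bonded to an -OH oxygen.
The molecule carries 2 separate instances of a carboxylic acid group (-C(=O)OH) meeting every constraint; each maps to a distinct set of atoms, giving 2 matches.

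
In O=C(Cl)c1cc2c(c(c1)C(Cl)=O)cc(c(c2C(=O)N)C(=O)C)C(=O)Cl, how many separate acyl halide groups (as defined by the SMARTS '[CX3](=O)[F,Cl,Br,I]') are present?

[CX3](=O)[F,Cl,Br,I] is the SMARTS for an acyl halide: a carbonyl carbon bonded to a halogen.
The molecule carries 3 separate instances of an acyl chloride (-C(=O)Cl) meeting every constraint; each maps to a distinct set of atoms, giving 3 matches.

3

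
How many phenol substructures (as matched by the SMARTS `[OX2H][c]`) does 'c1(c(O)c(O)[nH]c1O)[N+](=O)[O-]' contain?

3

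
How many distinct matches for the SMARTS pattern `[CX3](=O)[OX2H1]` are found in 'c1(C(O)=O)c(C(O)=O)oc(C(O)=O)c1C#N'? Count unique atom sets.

3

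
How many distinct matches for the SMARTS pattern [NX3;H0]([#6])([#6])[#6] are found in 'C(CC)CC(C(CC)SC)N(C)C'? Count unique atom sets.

1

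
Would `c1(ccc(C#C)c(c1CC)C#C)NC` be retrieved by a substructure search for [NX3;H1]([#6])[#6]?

Yes

The pattern [NX3;H1]([#6])[#6] describes a trivalent nitrogen with one H, bonded to two carbons — a secondary amine.
The molecule carries an N-methylamino group (-NHCH3), whose atoms satisfy every constraint of the query, so the pattern matches.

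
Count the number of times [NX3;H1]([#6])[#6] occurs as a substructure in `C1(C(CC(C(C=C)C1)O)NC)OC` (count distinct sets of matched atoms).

[NX3;H1]([#6])[#6] is the SMARTS for a secondary amine: a trivalent nitrogen with one H, bonded to two carbons.
Exactly one fragment in the molecule meets all constraints, giving 1 match.

1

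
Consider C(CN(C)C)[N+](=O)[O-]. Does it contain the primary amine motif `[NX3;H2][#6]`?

No

The pattern [NX3;H2][#6] describes a trivalent nitrogen with two H attached to carbon — a primary amine.
The closest candidate here is a nitro group (-[N+](=O)[O-]), but the nitrogen is [N+] with no H, not NX3H2. No other fragment satisfies the full query, so there is no match.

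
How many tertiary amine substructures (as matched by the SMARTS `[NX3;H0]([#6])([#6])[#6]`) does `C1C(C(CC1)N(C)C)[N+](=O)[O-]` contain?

1

[NX3;H0]([#6])([#6])[#6] is the SMARTS for a tertiary amine: a trivalent nitrogen with no H, bonded to three carbons.
Exactly one fragment in the molecule meets all constraints, giving 1 match.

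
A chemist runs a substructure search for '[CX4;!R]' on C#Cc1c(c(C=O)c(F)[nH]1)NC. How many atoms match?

1

Check the 12 heavy atoms by environment: 1× n (aromatic, X3, in 5-ring) → no; 4× c (aromatic, X3, in 5-ring) → no; 1× F (X1, acyclic) → no; 1× C (X3, acyclic) → no; 1× O (X1, acyclic) → no; 1× N (X3, acyclic) → no; 1× C (X4, acyclic) → match; 2× C (X2, acyclic) → no.
That gives 1 matching atom.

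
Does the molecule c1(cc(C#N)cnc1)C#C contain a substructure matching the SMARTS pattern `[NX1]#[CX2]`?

Yes

The pattern [NX1]#[CX2] describes a nitrogen triple-bonded to a two-connected carbon — a nitrile.
The molecule carries a nitrile (-C#N), whose atoms satisfy every constraint of the query, so the pattern matches.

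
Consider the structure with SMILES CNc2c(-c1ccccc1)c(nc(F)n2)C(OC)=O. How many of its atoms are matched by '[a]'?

12

The query [a] means: a matches any aromatic atom.
Check the 19 heavy atoms by environment: 2× n (aromatic) → match; 10× c (aromatic) → match; 3× C → no; 2× O → no; 1× N → no; 1× F → no.
Summing the matching environments: 2 + 10 = 12 matching atoms.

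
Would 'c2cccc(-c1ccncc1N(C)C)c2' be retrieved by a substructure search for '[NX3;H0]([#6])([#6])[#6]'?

The pattern [NX3;H0]([#6])([#6])[#6] describes a trivalent nitrogen with no H, bonded to three carbons — a tertiary amine.
The molecule carries a dimethylamino group (-N(CH3)2), whose atoms satisfy every constraint of the query, so the pattern matches.

Yes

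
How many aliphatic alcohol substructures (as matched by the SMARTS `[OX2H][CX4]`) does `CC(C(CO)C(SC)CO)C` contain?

2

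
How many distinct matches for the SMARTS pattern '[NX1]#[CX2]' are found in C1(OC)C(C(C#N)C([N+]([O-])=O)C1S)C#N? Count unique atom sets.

[NX1]#[CX2] is the SMARTS for a nitrile: a nitrogen triple-bonded to a two-connected carbon.
The molecule carries 2 separate instances of a nitrile (-C#N) meeting every constraint; each maps to a distinct set of atoms, giving 2 matches.

2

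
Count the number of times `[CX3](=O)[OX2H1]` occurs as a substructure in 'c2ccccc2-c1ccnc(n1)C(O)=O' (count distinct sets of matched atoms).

[CX3](=O)[OX2H1] is the SMARTS for a carboxylic acid: an sp2 carbon double-bonded to O and single-bonded to an -OH oxygen.
Exactly one fragment in the molecule meets all constraints, giving 1 match.

1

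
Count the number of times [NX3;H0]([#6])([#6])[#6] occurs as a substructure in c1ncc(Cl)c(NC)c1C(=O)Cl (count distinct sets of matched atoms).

[NX3;H0]([#6])([#6])[#6] is the SMARTS for a tertiary amine: a trivalent nitrogen with no H, bonded to three carbons.
The molecule has an N-methylamino group (-NHCH3), but the nitrogen still has one H (H1), not H0; nothing else fits, so there are 0 matches.

0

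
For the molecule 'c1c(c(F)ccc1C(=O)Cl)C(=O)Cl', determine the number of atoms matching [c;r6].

6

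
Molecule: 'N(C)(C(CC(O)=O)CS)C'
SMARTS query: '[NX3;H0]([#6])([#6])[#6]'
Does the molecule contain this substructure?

Yes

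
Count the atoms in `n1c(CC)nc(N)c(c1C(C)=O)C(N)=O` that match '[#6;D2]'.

The query [#6;D2] means: any carbon bonded to exactly two heavy atoms.
Check the 15 heavy atoms by environment: 2× n (aromatic, D2) → no; 4× c (aromatic, D3) → no; 2× C (D3) → no; 2× O (D1) → no; 2× C (D1) → no; 2× N (D1) → no; 1× C (D2) → match.
That gives 1 matching atom.

1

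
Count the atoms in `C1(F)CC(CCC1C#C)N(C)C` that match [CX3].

0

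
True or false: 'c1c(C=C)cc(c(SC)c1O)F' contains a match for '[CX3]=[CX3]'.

True

The pattern [CX3]=[CX3] describes a non-aromatic C=C double bond between two sp2 carbons — an alkene.
The molecule carries a vinyl group (-CH=CH2), whose atoms satisfy every constraint of the query, so the pattern matches.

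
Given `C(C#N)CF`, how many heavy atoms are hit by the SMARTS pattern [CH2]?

2

The query [CH2] means: aliphatic carbon with exactly two hydrogens.
Check the 5 heavy atoms by environment: 2× C (H2) → match; 1× C (H0) → no; 1× N (H0) → no; 1× F (H0) → no.
That gives 2 matching atoms.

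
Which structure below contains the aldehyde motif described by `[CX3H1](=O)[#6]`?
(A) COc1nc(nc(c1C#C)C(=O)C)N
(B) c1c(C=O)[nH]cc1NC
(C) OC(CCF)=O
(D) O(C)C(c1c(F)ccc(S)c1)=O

B

[CX3H1](=O)[#6] describes an sp2 carbon with one H, double-bonded to O and single-bonded to carbon (an aldehyde).
(A) has an acetyl/ketone group (-C(=O)CH3) but the carbonyl carbon has H0 (two carbon neighbours), not H1.
(B) contains an aldehyde (-CHO), which satisfies every atom and bond constraint.
(C) has a carboxylic acid group (-C(=O)OH) but the carbonyl carbon has H0 and is bonded to O, not H1.
(D) has a methyl-ester group (-C(=O)OCH3) but the carbonyl carbon has H0, not H1.
So the answer is (B).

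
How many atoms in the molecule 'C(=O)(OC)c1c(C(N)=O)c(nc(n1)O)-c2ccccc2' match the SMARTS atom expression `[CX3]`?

The query [CX3] means: C with X3: aliphatic carbon with exactly 3 total connections.
Check the 20 heavy atoms by environment: 2× n (aromatic, X2) → no; 10× c (aromatic, X3) → no; 2× C (X3) → match; 2× O (X1) → no; 1× N (X3) → no; 2× O (X2) → no; 1× C (X4) → no.
That gives 2 matching atoms.

2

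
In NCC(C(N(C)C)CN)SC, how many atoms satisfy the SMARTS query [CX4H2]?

The query [CX4H2] means: sp3 carbon (X4) with exactly two hydrogens.
Check the 11 heavy atoms by environment: 2× C (H2, X4) → match; 2× C (H1, X4) → no; 1× N (H0, X3) → no; 3× C (H3, X4) → no; 2× N (H2, X3) → no; 1× S (H0, X2) → no.
That gives 2 matching atoms.

2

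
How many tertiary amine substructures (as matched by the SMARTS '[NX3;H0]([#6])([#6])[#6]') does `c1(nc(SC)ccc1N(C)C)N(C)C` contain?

[NX3;H0]([#6])([#6])[#6] is the SMARTS for a tertiary amine: a trivalent nitrogen with no H, bonded to three carbons.
The molecule carries 2 separate instances of a dimethylamino group (-N(CH3)2) meeting every constraint; each maps to a distinct set of atoms, giving 2 matches.

2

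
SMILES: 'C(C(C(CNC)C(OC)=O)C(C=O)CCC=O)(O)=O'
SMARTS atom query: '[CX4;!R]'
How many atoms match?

8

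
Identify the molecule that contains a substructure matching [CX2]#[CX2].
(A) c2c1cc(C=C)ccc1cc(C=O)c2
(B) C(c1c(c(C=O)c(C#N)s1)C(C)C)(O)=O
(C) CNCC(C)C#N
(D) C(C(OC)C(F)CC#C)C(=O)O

[CX2]#[CX2] describes a carbon-carbon triple bond (an alkyne).
(A) has a vinyl group (-CH=CH2) but the C=C is a double bond; both carbons are CX3, not CX2.
(B) has a nitrile (-C#N) but the triple bond is C#N, not C#C.
(C) has a nitrile (-C#N) but the triple bond is C#N, not C#C.
(D) contains an ethynyl group (-C#CH), which satisfies every atom and bond constraint.
So the answer is (D).

D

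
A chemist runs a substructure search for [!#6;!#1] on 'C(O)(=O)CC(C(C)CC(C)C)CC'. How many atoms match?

The query [!#6;!#1] means: not carbon and not hydrogen — any heteroatom.
Check the 13 heavy atoms by environment: 11× C → no; 2× O → match.
That gives 2 matching atoms.

2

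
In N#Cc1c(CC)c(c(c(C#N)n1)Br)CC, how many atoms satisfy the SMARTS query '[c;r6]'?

5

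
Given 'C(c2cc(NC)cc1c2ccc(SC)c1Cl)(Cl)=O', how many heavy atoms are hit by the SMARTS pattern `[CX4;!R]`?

2

The query [CX4;!R] means: aliphatic carbon with four total connections, not in a ring.
Check the 18 heavy atoms by environment: 10× c (aromatic, X3, in 6-ring) → no; 1× C (X3, acyclic) → no; 1× O (X1, acyclic) → no; 2× Cl (X1, acyclic) → no; 1× S (X2, acyclic) → no; 2× C (X4, acyclic) → match; 1× N (X3, acyclic) → no.
That gives 2 matching atoms.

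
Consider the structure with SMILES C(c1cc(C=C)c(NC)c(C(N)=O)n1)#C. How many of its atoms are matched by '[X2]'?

The query [X2] means: any atom with exactly two total connections (bonds + H).
Check the 15 heavy atoms by environment: 1× n (aromatic, X2) → match; 5× c (aromatic, X3) → no; 2× N (X3) → no; 1× C (X4) → no; 2× C (X2) → match; 3× C (X3) → no; 1× O (X1) → no.
Summing the matching environments: 1 + 2 = 3 matching atoms.

3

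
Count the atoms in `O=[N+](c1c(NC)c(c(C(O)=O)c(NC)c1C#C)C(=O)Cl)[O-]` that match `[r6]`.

6

The query [r6] means: r6 matches atoms in a six-membered ring.
Check the 21 heavy atoms by environment: 6× c (aromatic, in 6-ring) → match; 6× C (acyclic) → no; 4× O (acyclic) → no; 1× N (charge +1, acyclic) → no; 1× O (charge -1, acyclic) → no; 2× N (acyclic) → no; 1× Cl (acyclic) → no.
That gives 6 matching atoms.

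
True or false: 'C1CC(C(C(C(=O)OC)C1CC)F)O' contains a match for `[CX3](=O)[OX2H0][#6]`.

The pattern [CX3](=O)[OX2H0][#6] describes a carbonyl carbon bonded to an oxygen that is itself bonded to carbon (no H on that O) — an ester.
The molecule carries a methyl-ester group (-C(=O)OCH3), whose atoms satisfy every constraint of the query, so the pattern matches.

True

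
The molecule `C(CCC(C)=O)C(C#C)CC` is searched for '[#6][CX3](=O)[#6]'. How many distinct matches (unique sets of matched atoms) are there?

1

[#6][CX3](=O)[#6] is the SMARTS for a ketone: a carbonyl carbon (no H) flanked by two carbons.
Exactly one fragment in the molecule meets all constraints, giving 1 match.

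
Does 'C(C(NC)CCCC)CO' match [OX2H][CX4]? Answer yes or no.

The pattern [OX2H][CX4] describes a hydroxyl oxygen bound to an sp3 (X4) carbon — an aliphatic alcohol.
The molecule carries a hydroxyl group (-OH), whose atoms satisfy every constraint of the query, so the pattern matches.

Yes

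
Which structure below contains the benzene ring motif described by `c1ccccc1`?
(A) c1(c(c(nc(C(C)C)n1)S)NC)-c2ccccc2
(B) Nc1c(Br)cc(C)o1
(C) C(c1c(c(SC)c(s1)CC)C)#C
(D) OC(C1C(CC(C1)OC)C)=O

A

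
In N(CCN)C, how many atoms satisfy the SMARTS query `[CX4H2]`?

The query [CX4H2] means: sp3 carbon (X4) with exactly two hydrogens.
Check the 5 heavy atoms by environment: 2× C (H2, X4) → match; 1× N (H2, X3) → no; 1× N (H1, X3) → no; 1× C (H3, X4) → no.
That gives 2 matching atoms.

2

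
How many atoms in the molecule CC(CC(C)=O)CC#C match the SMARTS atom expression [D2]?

Check the 9 heavy atoms by environment: 3× C (D2) → match; 2× C (D3) → no; 3× C (D1) → no; 1× O (D1) → no.
That gives 3 matching atoms.

3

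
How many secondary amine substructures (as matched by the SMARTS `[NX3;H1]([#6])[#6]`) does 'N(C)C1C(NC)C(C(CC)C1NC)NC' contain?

[NX3;H1]([#6])[#6] is the SMARTS for a secondary amine: a trivalent nitrogen with one H, bonded to two carbons.
The molecule carries 4 separate instances of an N-methylamino group (-NHCH3) meeting every constraint; each maps to a distinct set of atoms, giving 4 matches.

4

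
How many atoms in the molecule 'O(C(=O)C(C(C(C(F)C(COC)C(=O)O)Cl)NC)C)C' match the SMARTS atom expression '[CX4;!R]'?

10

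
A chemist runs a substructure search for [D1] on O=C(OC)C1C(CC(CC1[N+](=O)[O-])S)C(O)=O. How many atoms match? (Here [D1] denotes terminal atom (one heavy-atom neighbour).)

7

The query [D1] means: atom with exactly one heavy-atom neighbour (degree 1).
Check the 17 heavy atoms by environment: 2× C (D2) → no; 6× C (D3) → no; 1× N (charge +1, D3) → no; 1× O (charge -1, D1) → match; 4× O (D1) → match; 1× S (D1) → match; 1× O (D2) → no; 1× C (D1) → match.
Summing the matching environments: 1 + 4 + 1 + 1 = 7 matching atoms.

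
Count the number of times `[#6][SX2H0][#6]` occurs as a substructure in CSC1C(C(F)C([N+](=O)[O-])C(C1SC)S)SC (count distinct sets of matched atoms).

[#6][SX2H0][#6] is the SMARTS for a thioether: an aliphatic sulfur bridging two carbons with no H on the sulfur.
The molecule carries 3 separate instances of a methylthio ether (-SCH3) meeting every constraint; each maps to a distinct set of atoms, giving 3 matches.

3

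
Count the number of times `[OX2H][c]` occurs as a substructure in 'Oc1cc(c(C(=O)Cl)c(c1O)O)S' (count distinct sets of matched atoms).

[OX2H][c] is the SMARTS for a phenol: a hydroxyl oxygen attached to an aromatic carbon.
The molecule carries 3 separate instances of a hydroxyl group (-OH) meeting every constraint; each maps to a distinct set of atoms, giving 3 matches.

3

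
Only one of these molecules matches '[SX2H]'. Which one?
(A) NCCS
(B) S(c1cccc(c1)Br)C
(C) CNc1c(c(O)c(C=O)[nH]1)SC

[SX2H] describes an aliphatic sulfur with two connections, one being H (a thiol).
(A) contains a thiol (-SH), which satisfies every atom and bond constraint.
(B) has a methylthio ether (-SCH3) but the sulfur has H0 (bonded to two carbons), not H1.
(C) has a methylthio ether (-SCH3) but the sulfur has H0 (bonded to two carbons), not H1.
So the answer is (A).

A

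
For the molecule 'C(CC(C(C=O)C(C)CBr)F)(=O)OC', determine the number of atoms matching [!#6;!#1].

5

The query [!#6;!#1] means: not carbon and not hydrogen — any heteroatom.
Check the 14 heavy atoms by environment: 9× C → no; 1× F → match; 3× O → match; 1× Br → match.
Summing the matching environments: 1 + 3 + 1 = 5 matching atoms.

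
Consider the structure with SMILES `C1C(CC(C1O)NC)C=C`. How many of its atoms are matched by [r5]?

The query [r5] means: r5 matches atoms in a five-membered ring.
Check the 10 heavy atoms by environment: 5× C (in 5-ring) → match; 3× C (acyclic) → no; 1× N (acyclic) → no; 1× O (acyclic) → no.
That gives 5 matching atoms.

5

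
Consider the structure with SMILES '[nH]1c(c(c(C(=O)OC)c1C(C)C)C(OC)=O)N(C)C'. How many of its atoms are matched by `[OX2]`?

2

Check the 19 heavy atoms by environment: 1× n (aromatic, X3) → no; 4× c (aromatic, X3) → no; 1× N (X3) → no; 7× C (X4) → no; 2× C (X3) → no; 2× O (X1) → no; 2× O (X2) → match.
That gives 2 matching atoms.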